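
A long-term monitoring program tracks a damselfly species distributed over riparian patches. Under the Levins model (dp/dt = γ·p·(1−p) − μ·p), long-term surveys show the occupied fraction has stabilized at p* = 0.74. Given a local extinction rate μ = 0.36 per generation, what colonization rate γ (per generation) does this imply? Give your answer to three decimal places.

At equilibrium γ(1−p*) = μ, so γ = μ/(1−p*).
γ = 0.36/(1 − 0.74) = 0.36/0.2600 = 1.3846.

1.385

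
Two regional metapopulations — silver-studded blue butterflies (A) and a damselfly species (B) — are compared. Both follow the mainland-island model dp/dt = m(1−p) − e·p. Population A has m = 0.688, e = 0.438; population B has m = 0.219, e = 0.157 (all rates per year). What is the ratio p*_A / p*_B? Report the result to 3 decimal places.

1.049

A: p*_A = m/(m+e) = 0.688/1.1260 = 0.6110.
B: p*_B = 0.219/0.3760 = 0.5824.
p*_A / p*_B = 0.6110/0.5824 = 1.0490.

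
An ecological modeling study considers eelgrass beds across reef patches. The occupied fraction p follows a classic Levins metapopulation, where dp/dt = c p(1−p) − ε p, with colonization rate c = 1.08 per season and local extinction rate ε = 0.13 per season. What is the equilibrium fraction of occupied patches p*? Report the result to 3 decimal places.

0.880

Setting dp/dt = 0 and dividing through by p* gives c·(1−p*) = ε.
So p* = 1 − ε/c = 1 − 0.13/1.08 = 1 − 0.1204 = 0.8796.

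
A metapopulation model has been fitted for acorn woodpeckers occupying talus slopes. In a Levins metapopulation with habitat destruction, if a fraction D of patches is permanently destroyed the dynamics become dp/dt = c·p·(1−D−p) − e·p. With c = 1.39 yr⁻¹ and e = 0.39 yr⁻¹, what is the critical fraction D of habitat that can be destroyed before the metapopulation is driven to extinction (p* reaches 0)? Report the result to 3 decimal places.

0.719

The nontrivial equilibrium is p* = (1−D) − e/c; extinction occurs when this hits zero.
So D_crit = 1 − e/c = 1 − 0.39/1.39 = 1 − 0.2806 = 0.7194.
This equals the undisturbed p*, a classic result of Lande's extension.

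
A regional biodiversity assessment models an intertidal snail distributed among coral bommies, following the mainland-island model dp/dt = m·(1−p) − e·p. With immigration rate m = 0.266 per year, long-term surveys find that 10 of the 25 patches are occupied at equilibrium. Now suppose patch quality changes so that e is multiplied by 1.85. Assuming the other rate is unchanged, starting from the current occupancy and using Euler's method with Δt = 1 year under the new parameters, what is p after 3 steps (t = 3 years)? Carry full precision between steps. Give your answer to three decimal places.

0.265

Observed p* = 10/25 = 0.40000.
Balance m(1−p*) = e·p* gives e = m(1−p*)/p* = 0.266×0.60000/0.40000 = 0.39900.
Starting from p₀ = 0.40000; update p ← p + (dp/dt)·Δt with the new parameters.
t = 1: p = 0.40000 + (-0.13566) = 0.26434
t = 2: p = 0.26434 + (+0.00056) = 0.26490
t = 3: p = 0.26490 + (-0.00000) = 0.26490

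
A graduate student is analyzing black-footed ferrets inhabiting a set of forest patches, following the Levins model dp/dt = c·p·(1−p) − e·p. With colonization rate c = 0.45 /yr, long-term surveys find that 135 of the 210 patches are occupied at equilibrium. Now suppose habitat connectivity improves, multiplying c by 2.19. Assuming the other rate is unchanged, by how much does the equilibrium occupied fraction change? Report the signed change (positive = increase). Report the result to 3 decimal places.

Observed p* = 135/210 = 0.64286.
Balance c(1−p*) = e gives e = 0.45×(1 − 0.64286) = 0.16071.
New p* = 1 − e/c = 1 − 0.16071/0.98550 = 0.83693.
Δp* = 0.83693 − 0.64286 = +0.19407.

0.194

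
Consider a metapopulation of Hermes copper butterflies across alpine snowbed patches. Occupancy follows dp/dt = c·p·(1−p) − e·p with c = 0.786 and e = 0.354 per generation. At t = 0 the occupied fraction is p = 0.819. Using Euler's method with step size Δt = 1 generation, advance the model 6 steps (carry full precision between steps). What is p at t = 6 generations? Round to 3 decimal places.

Update rule: p ← p + [c·p·(1−p) − e·p]·Δt with Δt = 1.
  1  |  dp/dt·Δt = -0.173410  |  p_1 = 0.645590
  2  |  dp/dt·Δt = -0.048699  |  p_2 = 0.596891
  3  |  dp/dt·Δt = -0.022178  |  p_3 = 0.574713
  4  |  dp/dt·Δt = -0.011336  |  p_4 = 0.563377
  5  |  dp/dt·Δt = -0.006092  |  p_5 = 0.557284
  6  |  dp/dt·Δt = -0.003358  |  p_6 = 0.553926

0.554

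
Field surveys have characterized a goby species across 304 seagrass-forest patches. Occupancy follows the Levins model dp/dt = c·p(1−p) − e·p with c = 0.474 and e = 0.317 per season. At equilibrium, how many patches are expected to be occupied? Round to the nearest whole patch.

p* = 1 − e/c = 1 − 0.317/0.474 = 0.3312.
Expected occupied patches = N × p* = 304 × 0.3312 = 100.69 ≈ 101.

101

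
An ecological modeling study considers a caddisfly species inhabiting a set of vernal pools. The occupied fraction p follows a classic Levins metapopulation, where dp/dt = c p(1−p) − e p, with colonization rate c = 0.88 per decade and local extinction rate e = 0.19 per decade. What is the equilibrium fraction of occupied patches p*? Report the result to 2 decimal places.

At equilibrium, colonization balances extinction: c·p*·(1−p*) = e·p*.
So p* = 1 − e/c = 1 − 0.19/0.88 = 1 − 0.2159 = 0.7841.

0.78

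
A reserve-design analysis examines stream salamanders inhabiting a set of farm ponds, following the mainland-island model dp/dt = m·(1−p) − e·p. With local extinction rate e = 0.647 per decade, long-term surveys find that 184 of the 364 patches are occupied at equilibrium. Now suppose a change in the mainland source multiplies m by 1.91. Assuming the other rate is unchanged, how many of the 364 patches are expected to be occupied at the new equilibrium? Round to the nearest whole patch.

241

Observed p* = 184/364 = 0.50549.
Balance m(1−p*) = e·p* gives m = e·p*/(1−p*) = 0.647×0.50549/0.49451 = 0.66137.
New p* = m/(m+e) = 1.26322/(1.26322+0.64700) = 0.66130.
Expected occupied = 364 × 0.66130 = 240.71 ≈ 241.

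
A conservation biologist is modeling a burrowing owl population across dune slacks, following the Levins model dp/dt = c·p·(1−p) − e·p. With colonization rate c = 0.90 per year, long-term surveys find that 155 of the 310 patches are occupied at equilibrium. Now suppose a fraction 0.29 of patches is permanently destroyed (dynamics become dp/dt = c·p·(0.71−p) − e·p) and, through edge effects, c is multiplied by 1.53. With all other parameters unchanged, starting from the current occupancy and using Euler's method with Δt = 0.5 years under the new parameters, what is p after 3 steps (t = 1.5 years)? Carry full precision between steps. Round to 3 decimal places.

0.420

Observed p* = 155/310 = 0.50000.
Balance c(1−p*) = e gives e = 0.90×(1 − 0.50000) = 0.45000.
Starting from p₀ = 0.50000; update p ← p + (dp/dt)·Δt with the new parameters.
  1  |  dp/dt·Δt = -0.040208  |  p_1 = 0.459792
  2  |  dp/dt·Δt = -0.024246  |  p_2 = 0.435547
  3  |  dp/dt·Δt = -0.015697  |  p_3 = 0.419850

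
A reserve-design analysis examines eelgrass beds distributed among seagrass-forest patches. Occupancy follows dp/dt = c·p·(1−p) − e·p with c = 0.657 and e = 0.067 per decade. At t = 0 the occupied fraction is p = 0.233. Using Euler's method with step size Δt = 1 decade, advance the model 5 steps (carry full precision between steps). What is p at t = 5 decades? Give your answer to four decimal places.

0.7979

Update rule: p ← p + [c·p·(1−p) − e·p]·Δt with Δt = 1.
  1  |  dp/dt·Δt = +0.101802  |  p_1 = 0.334802
  2  |  dp/dt·Δt = +0.123889  |  p_2 = 0.458691
  3  |  dp/dt·Δt = +0.132397  |  p_3 = 0.591087
  4  |  dp/dt·Δt = +0.119196  |  p_4 = 0.710283
  5  |  dp/dt·Δt = +0.087609  |  p_5 = 0.797892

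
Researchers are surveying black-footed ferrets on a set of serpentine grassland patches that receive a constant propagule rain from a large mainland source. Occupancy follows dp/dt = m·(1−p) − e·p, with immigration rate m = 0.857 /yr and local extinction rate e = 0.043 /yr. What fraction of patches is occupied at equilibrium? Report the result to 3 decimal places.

0.952

Setting dp/dt = 0: m − m·p* = e·p*, so m = (m+e)·p*.
p* = m/(m+e) = 0.857/(0.857+0.043) = 0.857/0.9000 = 0.9522.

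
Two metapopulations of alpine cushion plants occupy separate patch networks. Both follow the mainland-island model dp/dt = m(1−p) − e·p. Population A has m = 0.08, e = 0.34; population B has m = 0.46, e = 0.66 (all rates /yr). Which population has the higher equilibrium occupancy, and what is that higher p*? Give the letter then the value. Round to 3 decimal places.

A: p*_A = m/(m+e) = 0.08/0.4200 = 0.1905.
B: p*_B = 0.46/1.1200 = 0.4107.
B is higher at 0.4107.

B, 0.411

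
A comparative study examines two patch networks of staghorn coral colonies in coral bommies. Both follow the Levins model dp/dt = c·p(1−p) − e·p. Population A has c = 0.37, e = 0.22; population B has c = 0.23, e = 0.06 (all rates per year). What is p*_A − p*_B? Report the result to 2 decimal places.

-0.33

A: p*_A = 1 − 0.22/0.37 = 0.4054.
B: p*_B = 1 − 0.06/0.23 = 0.7391.
p*_A − p*_B = 0.4054 − 0.7391 = -0.3337.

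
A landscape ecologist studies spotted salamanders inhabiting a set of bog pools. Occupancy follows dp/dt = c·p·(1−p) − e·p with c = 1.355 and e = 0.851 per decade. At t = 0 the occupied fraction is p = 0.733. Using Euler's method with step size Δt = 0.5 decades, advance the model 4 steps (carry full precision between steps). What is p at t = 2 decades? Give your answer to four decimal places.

0.4250

Update rule: p ← p + [c·p·(1−p) − e·p]·Δt with Δt = 0.5.
step 1: Δp = -0.17930, p = 0.55370
step 2: Δp = -0.06818, p = 0.48552
step 3: Δp = -0.03736, p = 0.44817
step 4: Δp = -0.02314, p = 0.42503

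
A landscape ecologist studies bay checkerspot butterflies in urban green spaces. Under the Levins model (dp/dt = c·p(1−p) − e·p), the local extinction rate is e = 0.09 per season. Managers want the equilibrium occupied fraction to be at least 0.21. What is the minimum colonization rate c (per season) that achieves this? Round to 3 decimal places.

0.114

p* = 1 − e/c ≥ 0.21 requires e/c ≤ 0.7900, i.e. c ≥ e/0.7900.
c_min = 0.09/0.7900 = 0.1139.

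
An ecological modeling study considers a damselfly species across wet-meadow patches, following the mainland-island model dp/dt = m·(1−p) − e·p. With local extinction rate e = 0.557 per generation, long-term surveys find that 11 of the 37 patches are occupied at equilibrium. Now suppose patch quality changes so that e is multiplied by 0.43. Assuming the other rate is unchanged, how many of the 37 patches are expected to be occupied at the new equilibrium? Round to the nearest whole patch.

18

Observed p* = 11/37 = 0.29730.
Balance m(1−p*) = e·p* gives m = e·p*/(1−p*) = 0.557×0.29730/0.70270 = 0.23566.
New p* = m/(m+e) = 0.23566/(0.23566+0.23951) = 0.49595.
Expected occupied = 37 × 0.49595 = 18.35 ≈ 18.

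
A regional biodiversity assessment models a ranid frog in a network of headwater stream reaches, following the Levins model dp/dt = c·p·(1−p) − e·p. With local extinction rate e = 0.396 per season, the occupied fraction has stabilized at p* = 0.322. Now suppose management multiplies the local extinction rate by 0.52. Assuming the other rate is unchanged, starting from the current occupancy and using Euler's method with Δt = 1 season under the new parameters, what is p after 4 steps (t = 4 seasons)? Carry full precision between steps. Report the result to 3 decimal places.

Balance c(1−p*) = e gives c = e/(1 − 0.32200) = 0.396/0.67800 = 0.58407.
Starting from p₀ = 0.32200; update p ← p + (dp/dt)·Δt with the new parameters.
p: 0.32200 → 0.38321  (Δp = +0.06121)
p: 0.38321 → 0.44235  (Δp = +0.05914)
p: 0.44235 → 0.49533  (Δp = +0.05299)
p: 0.49533 → 0.53934  (Δp = +0.04401)

0.539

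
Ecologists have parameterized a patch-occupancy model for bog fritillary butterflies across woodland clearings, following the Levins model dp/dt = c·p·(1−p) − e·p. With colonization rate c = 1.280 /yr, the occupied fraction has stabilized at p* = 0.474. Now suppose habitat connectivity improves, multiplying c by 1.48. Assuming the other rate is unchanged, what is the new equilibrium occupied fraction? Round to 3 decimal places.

Balance c(1−p*) = e gives e = 1.280×(1 − 0.47400) = 0.67328.
New p* = 1 − e/c = 1 − 0.67328/1.89440 = 0.64459.

0.645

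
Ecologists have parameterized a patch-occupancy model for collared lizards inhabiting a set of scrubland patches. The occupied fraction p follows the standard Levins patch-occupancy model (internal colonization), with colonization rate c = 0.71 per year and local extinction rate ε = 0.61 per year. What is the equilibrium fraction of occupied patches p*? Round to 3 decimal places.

0.141

At equilibrium, colonization balances extinction: c·p*·(1−p*) = ε·p*.
So p* = 1 − ε/c = 1 − 0.61/0.71 = 1 − 0.8592 = 0.1408.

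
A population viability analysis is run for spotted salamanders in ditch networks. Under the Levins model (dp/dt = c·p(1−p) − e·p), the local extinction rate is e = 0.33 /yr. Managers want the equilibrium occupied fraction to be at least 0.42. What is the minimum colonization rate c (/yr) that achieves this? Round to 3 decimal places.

p* = 1 − e/c ≥ 0.42 requires e/c ≤ 0.5800, i.e. c ≥ e/0.5800.
c_min = 0.33/0.5800 = 0.5690.

0.569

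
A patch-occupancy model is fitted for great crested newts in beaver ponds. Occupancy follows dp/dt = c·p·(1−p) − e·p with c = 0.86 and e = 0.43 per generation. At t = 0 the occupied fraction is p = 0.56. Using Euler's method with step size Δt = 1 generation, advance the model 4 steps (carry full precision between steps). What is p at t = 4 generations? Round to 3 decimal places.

Update rule: p ← p + [c·p·(1−p) − e·p]·Δt with Δt = 1.
step 1: Δp = -0.02890, p = 0.53110
step 2: Δp = -0.01421, p = 0.51690
step 3: Δp = -0.00751, p = 0.50939
step 4: Δp = -0.00411, p = 0.50527

0.505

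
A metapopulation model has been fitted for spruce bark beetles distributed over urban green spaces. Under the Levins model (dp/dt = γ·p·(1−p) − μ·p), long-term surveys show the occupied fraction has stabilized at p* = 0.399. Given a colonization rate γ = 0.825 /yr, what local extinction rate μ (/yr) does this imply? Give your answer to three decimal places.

At equilibrium γ(1−p*) = μ.
μ = 0.825 × (1 − 0.399) = 0.825 × 0.6010 = 0.4958.

0.496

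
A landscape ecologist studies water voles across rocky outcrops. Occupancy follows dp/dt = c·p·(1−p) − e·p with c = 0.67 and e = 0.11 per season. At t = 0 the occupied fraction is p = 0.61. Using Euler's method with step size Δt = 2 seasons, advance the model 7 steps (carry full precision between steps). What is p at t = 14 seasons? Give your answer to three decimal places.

0.836

Update rule: p ← p + [c·p·(1−p) − e·p]·Δt with Δt = 2.
step 1: Δp = +0.18459, p = 0.79459
step 2: Δp = +0.04390, p = 0.83849
step 3: Δp = -0.00300, p = 0.83549
step 4: Δp = +0.00037, p = 0.83586
step 5: Δp = -0.00004, p = 0.83582
step 6: Δp = +0.00001, p = 0.83582
step 7: Δp = -0.00000, p = 0.83582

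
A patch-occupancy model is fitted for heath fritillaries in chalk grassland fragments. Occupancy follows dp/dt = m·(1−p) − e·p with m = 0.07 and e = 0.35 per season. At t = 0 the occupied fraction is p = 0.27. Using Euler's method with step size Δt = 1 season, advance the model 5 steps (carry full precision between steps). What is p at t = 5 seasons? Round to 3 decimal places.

0.173

Update rule: p ← p + [m·(1−p) − e·p]·Δt with Δt = 1.
p: 0.27000 → 0.22660  (Δp = -0.04340)
p: 0.22660 → 0.20143  (Δp = -0.02517)
p: 0.20143 → 0.18683  (Δp = -0.01460)
p: 0.18683 → 0.17836  (Δp = -0.00847)
p: 0.17836 → 0.17345  (Δp = -0.00491)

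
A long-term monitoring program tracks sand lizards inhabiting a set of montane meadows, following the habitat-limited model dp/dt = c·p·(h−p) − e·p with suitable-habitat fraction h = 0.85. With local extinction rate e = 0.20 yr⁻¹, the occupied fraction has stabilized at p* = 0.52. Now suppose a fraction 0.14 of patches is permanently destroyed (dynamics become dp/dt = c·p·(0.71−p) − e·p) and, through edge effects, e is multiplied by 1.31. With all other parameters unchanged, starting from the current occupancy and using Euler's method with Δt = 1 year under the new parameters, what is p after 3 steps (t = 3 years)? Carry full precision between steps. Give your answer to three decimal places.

0.370

Balance c(h−p*) = e gives c = e/(0.85 − 0.52000) = 0.20/0.33000 = 0.60606.
Starting from p₀ = 0.52000; update p ← p + (dp/dt)·Δt with the new parameters.
  1  |  dp/dt·Δt = -0.076361  |  p_1 = 0.443639
  2  |  dp/dt·Δt = -0.044616  |  p_2 = 0.399022
  3  |  dp/dt·Δt = -0.029340  |  p_3 = 0.369683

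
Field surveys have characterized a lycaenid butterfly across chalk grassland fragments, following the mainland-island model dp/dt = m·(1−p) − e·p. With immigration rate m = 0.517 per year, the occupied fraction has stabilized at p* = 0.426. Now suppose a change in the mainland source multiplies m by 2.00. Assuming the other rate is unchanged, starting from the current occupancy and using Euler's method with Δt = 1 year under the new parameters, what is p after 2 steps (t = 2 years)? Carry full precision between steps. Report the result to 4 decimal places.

0.5059

Balance m(1−p*) = e·p* gives e = m(1−p*)/p* = 0.517×0.57400/0.42600 = 0.69662.
Starting from p₀ = 0.42600; update p ← p + (dp/dt)·Δt with the new parameters.
p: 0.42600 → 0.72276  (Δp = +0.29676)
p: 0.72276 → 0.50594  (Δp = -0.21682)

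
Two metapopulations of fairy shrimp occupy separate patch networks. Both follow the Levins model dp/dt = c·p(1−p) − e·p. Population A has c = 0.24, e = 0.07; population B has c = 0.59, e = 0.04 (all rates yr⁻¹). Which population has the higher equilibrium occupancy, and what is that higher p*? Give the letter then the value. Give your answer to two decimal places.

B, 0.93

A: p*_A = 1 − 0.07/0.24 = 0.7083.
B: p*_B = 1 − 0.04/0.59 = 0.9322.
B is higher at 0.9322.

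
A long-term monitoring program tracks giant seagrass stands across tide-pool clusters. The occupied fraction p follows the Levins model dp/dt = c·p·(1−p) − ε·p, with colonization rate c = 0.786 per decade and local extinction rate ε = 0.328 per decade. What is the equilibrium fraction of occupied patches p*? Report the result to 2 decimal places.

0.58

At equilibrium, colonization balances extinction: c·p*·(1−p*) = ε·p*.
So p* = 1 − ε/c = 1 − 0.328/0.786 = 1 − 0.4173 = 0.5827.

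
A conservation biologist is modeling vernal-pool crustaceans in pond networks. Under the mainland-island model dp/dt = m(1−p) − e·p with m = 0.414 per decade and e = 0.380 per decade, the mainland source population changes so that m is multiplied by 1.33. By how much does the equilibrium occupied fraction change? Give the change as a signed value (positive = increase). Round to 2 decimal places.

0.07

Before: p* = 0.414/(0.414+0.380) = 0.5214.
After: m = 0.55062, e = 0.38; p* = 0.55062/0.9306 = 0.5917.
Δp* = 0.5917 − 0.5214 = +0.0703.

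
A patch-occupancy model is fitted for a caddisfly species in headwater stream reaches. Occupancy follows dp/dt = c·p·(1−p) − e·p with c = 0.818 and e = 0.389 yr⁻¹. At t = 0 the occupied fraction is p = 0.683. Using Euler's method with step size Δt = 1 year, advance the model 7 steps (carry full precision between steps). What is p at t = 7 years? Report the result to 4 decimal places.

Update rule: p ← p + [c·p·(1−p) − e·p]·Δt with Δt = 1.
p: 0.68300 → 0.59442  (Δp = -0.08858)
p: 0.59442 → 0.56040  (Δp = -0.03402)
p: 0.56040 → 0.54392  (Δp = -0.01648)
p: 0.54392 → 0.53526  (Δp = -0.00866)
p: 0.53526 → 0.53053  (Δp = -0.00473)
p: 0.53053 → 0.52789  (Δp = -0.00264)
p: 0.52789 → 0.52640  (Δp = -0.00148)

0.5264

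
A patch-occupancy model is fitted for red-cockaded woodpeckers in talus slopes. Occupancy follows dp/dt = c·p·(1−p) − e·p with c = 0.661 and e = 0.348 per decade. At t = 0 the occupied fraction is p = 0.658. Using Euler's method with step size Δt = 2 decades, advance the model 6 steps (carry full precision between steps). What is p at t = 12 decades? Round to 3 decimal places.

Update rule: p ← p + [c·p·(1−p) − e·p]·Δt with Δt = 2.
  1  |  dp/dt·Δt = -0.160470  |  p_1 = 0.497530
  2  |  dp/dt·Δt = -0.015789  |  p_2 = 0.481741
  3  |  dp/dt·Δt = -0.005232  |  p_3 = 0.476508
  4  |  dp/dt·Δt = -0.001879  |  p_4 = 0.474629
  5  |  dp/dt·Δt = -0.000693  |  p_5 = 0.473936
  6  |  dp/dt·Δt = -0.000258  |  p_6 = 0.473679

0.474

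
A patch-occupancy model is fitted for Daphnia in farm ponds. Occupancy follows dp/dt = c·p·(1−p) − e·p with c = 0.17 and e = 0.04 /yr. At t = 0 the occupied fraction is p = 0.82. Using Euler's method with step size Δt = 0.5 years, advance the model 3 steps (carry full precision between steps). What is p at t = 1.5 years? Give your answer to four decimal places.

0.8093

Update rule: p ← p + [c·p·(1−p) − e·p]·Δt with Δt = 0.5.
t = 0.5: p = 0.82000 + (-0.00385) = 0.81615
t = 1: p = 0.81615 + (-0.00357) = 0.81258
t = 1.5: p = 0.81258 + (-0.00331) = 0.80927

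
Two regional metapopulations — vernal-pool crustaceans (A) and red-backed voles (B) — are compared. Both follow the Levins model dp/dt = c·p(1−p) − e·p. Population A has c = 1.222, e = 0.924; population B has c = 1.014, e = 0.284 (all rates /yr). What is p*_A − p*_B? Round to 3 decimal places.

-0.476

A: p*_A = 1 − 0.924/1.222 = 0.2439.
B: p*_B = 1 − 0.284/1.014 = 0.7199.
p*_A − p*_B = 0.2439 − 0.7199 = -0.4761.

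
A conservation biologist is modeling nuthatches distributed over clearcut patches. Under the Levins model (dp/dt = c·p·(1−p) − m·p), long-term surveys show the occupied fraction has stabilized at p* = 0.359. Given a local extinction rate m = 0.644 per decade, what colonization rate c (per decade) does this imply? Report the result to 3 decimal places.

1.005

At equilibrium c(1−p*) = m, so c = m/(1−p*).
c = 0.644/(1 − 0.359) = 0.644/0.6410 = 1.0047.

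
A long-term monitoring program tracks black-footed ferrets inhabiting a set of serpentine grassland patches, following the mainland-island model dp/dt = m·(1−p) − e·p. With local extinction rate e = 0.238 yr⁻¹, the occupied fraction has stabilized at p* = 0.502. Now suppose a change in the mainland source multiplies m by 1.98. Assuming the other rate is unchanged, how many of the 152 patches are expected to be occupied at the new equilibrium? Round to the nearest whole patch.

101

Balance m(1−p*) = e·p* gives m = e·p*/(1−p*) = 0.238×0.50200/0.49800 = 0.23991.
New p* = m/(m+e) = 0.47502/(0.47502+0.23800) = 0.66621.
Expected occupied = 152 × 0.66621 = 101.26 ≈ 101.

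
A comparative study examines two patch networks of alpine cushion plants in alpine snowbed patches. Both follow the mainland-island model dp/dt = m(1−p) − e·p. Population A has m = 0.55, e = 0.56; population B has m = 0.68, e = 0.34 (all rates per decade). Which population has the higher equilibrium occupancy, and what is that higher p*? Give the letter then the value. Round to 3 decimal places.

A: p*_A = m/(m+e) = 0.55/1.1100 = 0.4955.
B: p*_B = 0.68/1.0200 = 0.6667.
B is higher at 0.6667.

B, 0.667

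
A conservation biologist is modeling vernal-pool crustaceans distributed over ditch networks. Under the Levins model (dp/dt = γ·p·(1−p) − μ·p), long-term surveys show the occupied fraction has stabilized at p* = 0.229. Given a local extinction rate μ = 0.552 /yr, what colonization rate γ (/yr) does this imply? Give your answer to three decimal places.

0.716

At equilibrium γ(1−p*) = μ, so γ = μ/(1−p*).
γ = 0.552/(1 − 0.229) = 0.552/0.7710 = 0.7160.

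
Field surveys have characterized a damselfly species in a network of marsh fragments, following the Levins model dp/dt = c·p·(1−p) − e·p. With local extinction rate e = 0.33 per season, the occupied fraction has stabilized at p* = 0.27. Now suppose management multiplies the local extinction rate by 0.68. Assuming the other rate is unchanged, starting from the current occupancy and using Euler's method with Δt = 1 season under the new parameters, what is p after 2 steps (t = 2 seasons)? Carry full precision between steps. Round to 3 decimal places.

Balance c(1−p*) = e gives c = e/(1 − 0.27000) = 0.33/0.73000 = 0.45205.
Starting from p₀ = 0.27000; update p ← p + (dp/dt)·Δt with the new parameters.
step 1: Δp = +0.02851, p = 0.29851
step 2: Δp = +0.02768, p = 0.32619

0.326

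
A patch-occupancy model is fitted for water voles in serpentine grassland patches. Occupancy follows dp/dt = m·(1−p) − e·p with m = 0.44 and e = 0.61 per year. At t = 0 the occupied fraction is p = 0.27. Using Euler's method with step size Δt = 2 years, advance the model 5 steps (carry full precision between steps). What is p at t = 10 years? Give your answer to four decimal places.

0.6591

Update rule: p ← p + [m·(1−p) − e·p]·Δt with Δt = 2.
step 1: Δp = +0.31300, p = 0.58300
step 2: Δp = -0.34430, p = 0.23870
step 3: Δp = +0.37873, p = 0.61743
step 4: Δp = -0.41660, p = 0.20083
step 5: Δp = +0.45826, p = 0.65909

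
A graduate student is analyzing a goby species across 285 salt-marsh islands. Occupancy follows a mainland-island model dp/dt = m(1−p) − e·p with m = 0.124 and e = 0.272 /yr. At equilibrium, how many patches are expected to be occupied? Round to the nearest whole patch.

89

p* = m/(m+e) = 0.124/0.3960 = 0.3131.
Expected occupied patches = N × p* = 285 × 0.3131 = 89.24 ≈ 89.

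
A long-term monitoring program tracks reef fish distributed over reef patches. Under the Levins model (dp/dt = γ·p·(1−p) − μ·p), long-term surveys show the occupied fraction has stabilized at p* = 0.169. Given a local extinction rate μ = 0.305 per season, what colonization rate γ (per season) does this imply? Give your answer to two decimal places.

At equilibrium γ(1−p*) = μ, so γ = μ/(1−p*).
γ = 0.305/(1 − 0.169) = 0.305/0.8310 = 0.3670.

0.37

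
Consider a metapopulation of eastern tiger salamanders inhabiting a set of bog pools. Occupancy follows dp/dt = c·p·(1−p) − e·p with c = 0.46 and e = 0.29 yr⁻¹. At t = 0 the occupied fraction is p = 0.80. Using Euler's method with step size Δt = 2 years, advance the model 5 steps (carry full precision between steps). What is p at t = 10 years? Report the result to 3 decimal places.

0.385

Update rule: p ← p + [c·p·(1−p) − e·p]·Δt with Δt = 2.
  1  |  dp/dt·Δt = -0.316800  |  p_1 = 0.483200
  2  |  dp/dt·Δt = -0.050516  |  p_2 = 0.432684
  3  |  dp/dt·Δt = -0.025126  |  p_3 = 0.407559
  4  |  dp/dt·Δt = -0.014246  |  p_4 = 0.393313
  5  |  dp/dt·Δt = -0.008593  |  p_5 = 0.384720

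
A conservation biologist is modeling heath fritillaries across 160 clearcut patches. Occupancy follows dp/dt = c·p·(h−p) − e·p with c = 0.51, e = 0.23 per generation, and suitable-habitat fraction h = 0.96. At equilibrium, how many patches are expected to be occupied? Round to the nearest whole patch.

81

p* = h − e/c = 0.96 − 0.4510 = 0.5090.
Expected occupied patches = N × p* = 160 × 0.5090 = 81.44 ≈ 81.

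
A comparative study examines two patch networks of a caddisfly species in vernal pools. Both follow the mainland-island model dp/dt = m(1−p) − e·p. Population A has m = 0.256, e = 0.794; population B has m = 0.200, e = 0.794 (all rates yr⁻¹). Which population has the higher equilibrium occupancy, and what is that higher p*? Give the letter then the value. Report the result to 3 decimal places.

A, 0.244

A: p*_A = m/(m+e) = 0.256/1.0500 = 0.2438.
B: p*_B = 0.200/0.9940 = 0.2012.
A is higher at 0.2438.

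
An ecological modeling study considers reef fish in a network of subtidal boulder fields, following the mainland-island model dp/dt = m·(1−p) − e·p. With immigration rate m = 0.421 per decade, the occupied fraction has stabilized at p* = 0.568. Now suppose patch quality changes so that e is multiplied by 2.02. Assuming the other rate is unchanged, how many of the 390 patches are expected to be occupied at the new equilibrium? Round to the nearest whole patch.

154

Balance m(1−p*) = e·p* gives e = m(1−p*)/p* = 0.421×0.43200/0.56800 = 0.32020.
New p* = m/(m+e) = 0.42100/(0.42100+0.64680) = 0.39427.
Expected occupied = 390 × 0.39427 = 153.77 ≈ 154.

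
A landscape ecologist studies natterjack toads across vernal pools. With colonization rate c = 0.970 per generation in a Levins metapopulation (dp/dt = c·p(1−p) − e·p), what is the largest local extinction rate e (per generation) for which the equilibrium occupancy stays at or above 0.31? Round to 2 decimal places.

0.67

1 − e/c ≥ 0.31 ⇒ e ≤ c(1 − 0.31) = 0.970 × 0.6900.
e_max = 0.6693.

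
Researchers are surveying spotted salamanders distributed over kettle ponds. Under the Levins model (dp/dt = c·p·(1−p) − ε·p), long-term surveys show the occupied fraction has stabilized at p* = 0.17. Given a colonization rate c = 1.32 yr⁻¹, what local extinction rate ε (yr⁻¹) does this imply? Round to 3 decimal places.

1.096

At equilibrium c(1−p*) = ε.
ε = 1.32 × (1 − 0.17) = 1.32 × 0.8300 = 1.0956.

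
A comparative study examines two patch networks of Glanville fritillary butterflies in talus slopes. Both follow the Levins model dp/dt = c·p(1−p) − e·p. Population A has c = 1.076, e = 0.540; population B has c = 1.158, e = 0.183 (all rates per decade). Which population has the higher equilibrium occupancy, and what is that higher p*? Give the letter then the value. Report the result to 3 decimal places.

A: p*_A = 1 − 0.540/1.076 = 0.4981.
B: p*_B = 1 − 0.183/1.158 = 0.8420.
B is higher at 0.8420.

B, 0.842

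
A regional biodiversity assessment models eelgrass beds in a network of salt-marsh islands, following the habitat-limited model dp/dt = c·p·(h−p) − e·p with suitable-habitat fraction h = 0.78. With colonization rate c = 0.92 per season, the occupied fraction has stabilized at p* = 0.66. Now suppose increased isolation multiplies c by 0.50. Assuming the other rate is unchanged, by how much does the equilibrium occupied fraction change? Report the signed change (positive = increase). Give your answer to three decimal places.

Balance c(h−p*) = e gives e = 0.92×(0.78 − 0.66000) = 0.11040.
New p* = 0.78 − e/c = 0.78 − 0.11040/0.46000 = 0.54000.
Δp* = 0.54000 − 0.66000 = -0.12000.

-0.120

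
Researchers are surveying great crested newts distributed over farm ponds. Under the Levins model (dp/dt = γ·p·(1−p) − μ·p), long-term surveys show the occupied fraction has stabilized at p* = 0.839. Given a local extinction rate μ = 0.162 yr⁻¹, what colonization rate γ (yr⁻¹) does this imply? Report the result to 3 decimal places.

At equilibrium γ(1−p*) = μ, so γ = μ/(1−p*).
γ = 0.162/(1 − 0.839) = 0.162/0.1610 = 1.0062.

1.006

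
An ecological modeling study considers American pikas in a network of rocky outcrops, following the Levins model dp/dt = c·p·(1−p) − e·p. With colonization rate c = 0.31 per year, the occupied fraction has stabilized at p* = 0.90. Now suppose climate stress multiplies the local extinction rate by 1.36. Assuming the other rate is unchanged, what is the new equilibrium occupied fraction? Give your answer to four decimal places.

0.8640

Balance c(1−p*) = e gives e = 0.31×(1 − 0.90000) = 0.03100.
New p* = 1 − e/c = 1 − 0.04216/0.31000 = 0.86400.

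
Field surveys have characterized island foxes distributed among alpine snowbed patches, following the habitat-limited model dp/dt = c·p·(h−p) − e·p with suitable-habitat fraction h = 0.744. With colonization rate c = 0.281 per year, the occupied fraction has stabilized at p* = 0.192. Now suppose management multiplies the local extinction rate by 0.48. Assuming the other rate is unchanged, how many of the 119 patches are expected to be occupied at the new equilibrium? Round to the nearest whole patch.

Balance c(h−p*) = e gives e = 0.281×(0.744 − 0.19200) = 0.15511.
New p* = 0.744 − e/c = 0.744 − 0.07445/0.28100 = 0.47905.
Expected occupied = 119 × 0.47905 = 57.01 ≈ 57.

57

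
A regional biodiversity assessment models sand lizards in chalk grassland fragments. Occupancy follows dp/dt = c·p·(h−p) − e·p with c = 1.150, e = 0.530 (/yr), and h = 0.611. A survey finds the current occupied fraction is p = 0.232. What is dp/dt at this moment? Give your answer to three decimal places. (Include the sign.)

-0.022

Colonization term: c·p·(h−p) = 1.150×0.232×0.3790 = 0.10112.
Extinction term: e·p = 0.12296.
dp/dt = 0.10112 − 0.12296 = -0.02184.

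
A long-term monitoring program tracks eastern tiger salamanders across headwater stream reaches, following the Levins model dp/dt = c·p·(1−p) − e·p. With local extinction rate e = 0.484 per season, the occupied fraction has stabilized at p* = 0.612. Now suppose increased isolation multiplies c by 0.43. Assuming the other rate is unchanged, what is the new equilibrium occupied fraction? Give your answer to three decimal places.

Balance c(1−p*) = e gives c = e/(1 − 0.61200) = 0.484/0.38800 = 1.24742.
New p* = 1 − e/c = 1 − 0.48400/0.53639 = 0.09767.

0.098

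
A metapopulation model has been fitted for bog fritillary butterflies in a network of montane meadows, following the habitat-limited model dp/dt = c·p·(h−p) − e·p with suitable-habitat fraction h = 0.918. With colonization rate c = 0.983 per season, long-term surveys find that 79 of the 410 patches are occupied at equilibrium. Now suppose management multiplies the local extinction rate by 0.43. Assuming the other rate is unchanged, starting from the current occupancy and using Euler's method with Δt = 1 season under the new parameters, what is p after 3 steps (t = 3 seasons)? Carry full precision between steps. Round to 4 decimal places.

Observed p* = 79/410 = 0.19268.
Balance c(h−p*) = e gives e = 0.983×(0.918 − 0.19268) = 0.71299.
Starting from p₀ = 0.19268; update p ← p + (dp/dt)·Δt with the new parameters.
  1  |  dp/dt·Δt = +0.078307  |  p_1 = 0.270990
  2  |  dp/dt·Δt = +0.089271  |  p_2 = 0.360261
  3  |  dp/dt·Δt = +0.087065  |  p_3 = 0.447326

0.4473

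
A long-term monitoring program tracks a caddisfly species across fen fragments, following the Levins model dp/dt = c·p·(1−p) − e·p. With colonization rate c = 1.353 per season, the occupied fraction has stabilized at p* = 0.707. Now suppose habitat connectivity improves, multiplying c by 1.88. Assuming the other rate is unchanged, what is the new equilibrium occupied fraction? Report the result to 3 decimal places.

Balance c(1−p*) = e gives e = 1.353×(1 − 0.70700) = 0.39643.
New p* = 1 − e/c = 1 − 0.39643/2.54364 = 0.84415.

0.844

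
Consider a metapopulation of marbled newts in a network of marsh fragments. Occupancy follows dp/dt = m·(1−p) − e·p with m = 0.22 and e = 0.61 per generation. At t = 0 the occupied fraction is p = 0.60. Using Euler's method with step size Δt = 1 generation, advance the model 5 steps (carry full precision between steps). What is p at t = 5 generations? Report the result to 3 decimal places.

0.265

Update rule: p ← p + [m·(1−p) − e·p]·Δt with Δt = 1.
  1  |  dp/dt·Δt = -0.278000  |  p_1 = 0.322000
  2  |  dp/dt·Δt = -0.047260  |  p_2 = 0.274740
  3  |  dp/dt·Δt = -0.008034  |  p_3 = 0.266706
  4  |  dp/dt·Δt = -0.001366  |  p_4 = 0.265340
  5  |  dp/dt·Δt = -0.000232  |  p_5 = 0.265108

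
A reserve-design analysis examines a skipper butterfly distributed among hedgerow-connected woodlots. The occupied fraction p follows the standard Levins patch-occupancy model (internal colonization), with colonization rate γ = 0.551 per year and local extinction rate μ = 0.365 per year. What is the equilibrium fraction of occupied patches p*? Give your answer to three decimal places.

0.338

Setting dp/dt = 0 and dividing through by p* gives γ·(1−p*) = μ.
So p* = 1 − μ/γ = 1 − 0.365/0.551 = 1 − 0.6624 = 0.3376.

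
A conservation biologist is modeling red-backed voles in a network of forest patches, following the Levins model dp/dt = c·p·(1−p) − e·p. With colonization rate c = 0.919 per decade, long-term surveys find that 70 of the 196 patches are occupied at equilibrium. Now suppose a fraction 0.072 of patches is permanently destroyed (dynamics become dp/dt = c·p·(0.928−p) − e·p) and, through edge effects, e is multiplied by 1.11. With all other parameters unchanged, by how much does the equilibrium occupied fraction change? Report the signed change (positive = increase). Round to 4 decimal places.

-0.1427

Observed p* = 70/196 = 0.35714.
Balance c(1−p*) = e gives e = 0.919×(1 − 0.35714) = 0.59079.
New p* = 0.928 − e/c = 0.928 − 0.65578/0.91900 = 0.21442.
Δp* = 0.21442 − 0.35714 = -0.14272.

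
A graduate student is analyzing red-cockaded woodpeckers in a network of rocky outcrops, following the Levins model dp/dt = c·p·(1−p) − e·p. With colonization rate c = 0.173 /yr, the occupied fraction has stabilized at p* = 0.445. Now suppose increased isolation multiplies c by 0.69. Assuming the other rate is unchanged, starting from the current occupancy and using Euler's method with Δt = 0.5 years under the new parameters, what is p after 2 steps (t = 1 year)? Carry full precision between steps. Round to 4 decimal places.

Balance c(1−p*) = e gives e = 0.173×(1 − 0.44500) = 0.09601.
Starting from p₀ = 0.44500; update p ← p + (dp/dt)·Δt with the new parameters.
p: 0.44500 → 0.43838  (Δp = -0.00662)
p: 0.43838 → 0.43203  (Δp = -0.00635)

0.4320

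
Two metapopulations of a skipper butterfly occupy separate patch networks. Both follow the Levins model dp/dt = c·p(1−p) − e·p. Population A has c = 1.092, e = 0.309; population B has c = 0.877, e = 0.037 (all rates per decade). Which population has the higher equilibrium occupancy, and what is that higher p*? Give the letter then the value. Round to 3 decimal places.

A: p*_A = 1 − 0.309/1.092 = 0.7170.
B: p*_B = 1 − 0.037/0.877 = 0.9578.
B is higher at 0.9578.

B, 0.958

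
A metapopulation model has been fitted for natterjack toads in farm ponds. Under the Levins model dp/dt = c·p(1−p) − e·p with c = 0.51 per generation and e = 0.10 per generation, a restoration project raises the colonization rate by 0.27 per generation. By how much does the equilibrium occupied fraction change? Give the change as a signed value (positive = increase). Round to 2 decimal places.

0.07

Before: p* = 1 − 0.10/0.51 = 0.8039.
After the change, c = 0.78, e = 0.1, so p* = 1 − 0.1/0.78 = 0.8718.
Δp* = 0.8718 − 0.8039 = +0.0679.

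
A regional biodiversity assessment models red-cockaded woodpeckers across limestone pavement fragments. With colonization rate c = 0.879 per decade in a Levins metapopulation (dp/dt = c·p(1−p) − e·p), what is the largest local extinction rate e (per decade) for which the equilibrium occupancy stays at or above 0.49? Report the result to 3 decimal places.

1 − e/c ≥ 0.49 ⇒ e ≤ c(1 − 0.49) = 0.879 × 0.5100.
e_max = 0.4483.

0.448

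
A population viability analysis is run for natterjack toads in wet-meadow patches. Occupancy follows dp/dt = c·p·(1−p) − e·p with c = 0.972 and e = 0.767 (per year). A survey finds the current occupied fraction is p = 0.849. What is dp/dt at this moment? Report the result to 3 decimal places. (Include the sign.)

-0.527

Colonization term: c·p·(1−p) = 0.972×0.849×0.1510 = 0.12461.
Extinction term: e·p = 0.65118.
dp/dt = 0.12461 − 0.65118 = -0.52657.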